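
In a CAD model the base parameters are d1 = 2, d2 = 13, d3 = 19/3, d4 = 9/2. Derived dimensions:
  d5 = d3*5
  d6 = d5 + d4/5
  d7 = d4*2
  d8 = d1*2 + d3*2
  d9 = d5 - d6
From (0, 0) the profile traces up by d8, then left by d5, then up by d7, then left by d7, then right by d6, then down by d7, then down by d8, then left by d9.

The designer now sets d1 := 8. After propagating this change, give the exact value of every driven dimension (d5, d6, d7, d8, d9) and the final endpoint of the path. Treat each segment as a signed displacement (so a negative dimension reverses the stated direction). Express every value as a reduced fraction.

d5 = 95/3
d6 = 977/30
d7 = 9
d8 = 86/3
d9 = -9/10
endpoint = (-36/5, 0)

Apply edit: d1 := 8
  d5 = d3*5 = 95/3
  d6 = d5 + d4/5 = 977/30
  d7 = d4*2 = 9
  d8 = d1*2 + d3*2 = 86/3
  d9 = d5 - d6 = -9/10
Walk from origin (0, 0):
  seg 1: up by d8 = 86/3 → (0, 86/3)
  seg 2: left by d5 = 95/3 → (-95/3, 86/3)
  seg 3: up by d7 = 9 → (-95/3, 113/3)
  seg 4: left by d7 = 9 → (-122/3, 113/3)
  seg 5: right by d6 = 977/30 → (-81/10, 113/3)
  seg 6: down by d7 = 9 → (-81/10, 86/3)
  seg 7: down by d8 = 86/3 → (-81/10, 0)
  seg 8: left by d9 = -9/10 → (-36/5, 0)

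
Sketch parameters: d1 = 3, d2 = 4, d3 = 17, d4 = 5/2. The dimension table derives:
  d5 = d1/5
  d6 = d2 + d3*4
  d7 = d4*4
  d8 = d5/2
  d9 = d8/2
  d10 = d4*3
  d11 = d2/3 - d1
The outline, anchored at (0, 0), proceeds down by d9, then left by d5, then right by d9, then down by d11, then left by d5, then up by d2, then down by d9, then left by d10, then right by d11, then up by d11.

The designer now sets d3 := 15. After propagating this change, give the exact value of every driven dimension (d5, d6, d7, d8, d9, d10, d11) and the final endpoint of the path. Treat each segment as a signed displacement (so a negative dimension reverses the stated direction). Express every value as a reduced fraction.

d5 = 3/5
d6 = 64
d7 = 10
d8 = 3/10
d9 = 3/20
d10 = 15/2
d11 = -5/3
endpoint = (-613/60, 37/10)

Apply edit: d3 := 15
  d5 = d1/5 = 3/5
  d6 = d2 + d3*4 = 64
  d7 = d4*4 = 10
  d8 = d5/2 = 3/10
  d9 = d8/2 = 3/20
  d10 = d4*3 = 15/2
  d11 = d2/3 - d1 = -5/3
Walk from origin (0, 0):
  seg 1: down by d9 = 3/20 → (0, -3/20)
  seg 2: left by d5 = 3/5 → (-3/5, -3/20)
  seg 3: right by d9 = 3/20 → (-9/20, -3/20)
  seg 4: down by d11 = -5/3 → (-9/20, 91/60)
  seg 5: left by d5 = 3/5 → (-21/20, 91/60)
  seg 6: up by d2 = 4 → (-21/20, 331/60)
  seg 7: down by d9 = 3/20 → (-21/20, 161/30)
  seg 8: left by d10 = 15/2 → (-171/20, 161/30)
  seg 9: right by d11 = -5/3 → (-613/60, 161/30)
  seg 10: up by d11 = -5/3 → (-613/60, 37/10)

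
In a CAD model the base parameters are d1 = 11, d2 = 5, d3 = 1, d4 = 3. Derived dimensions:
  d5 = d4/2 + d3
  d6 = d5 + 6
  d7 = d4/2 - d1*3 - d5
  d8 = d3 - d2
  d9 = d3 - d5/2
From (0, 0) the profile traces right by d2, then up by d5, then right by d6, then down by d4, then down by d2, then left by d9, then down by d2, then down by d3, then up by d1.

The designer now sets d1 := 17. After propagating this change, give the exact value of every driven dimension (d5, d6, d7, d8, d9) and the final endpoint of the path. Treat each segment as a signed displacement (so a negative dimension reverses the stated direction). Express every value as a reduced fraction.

d5 = 5/2
d6 = 17/2
d7 = -52
d8 = -4
d9 = -1/4
endpoint = (55/4, 11/2)

Apply edit: d1 := 17
  d5 = d4/2 + d3 = 5/2
  d6 = d5 + 6 = 17/2
  d7 = d4/2 - d1*3 - d5 = -52
  d8 = d3 - d2 = -4
  d9 = d3 - d5/2 = -1/4
Walk from origin (0, 0):
  seg 1: right by d2 = 5 → (5, 0)
  seg 2: up by d5 = 5/2 → (5, 5/2)
  seg 3: right by d6 = 17/2 → (27/2, 5/2)
  seg 4: down by d4 = 3 → (27/2, -1/2)
  seg 5: down by d2 = 5 → (27/2, -11/2)
  seg 6: left by d9 = -1/4 → (55/4, -11/2)
  seg 7: down by d2 = 5 → (55/4, -21/2)
  seg 8: down by d3 = 1 → (55/4, -23/2)
  seg 9: up by d1 = 17 → (55/4, 11/2)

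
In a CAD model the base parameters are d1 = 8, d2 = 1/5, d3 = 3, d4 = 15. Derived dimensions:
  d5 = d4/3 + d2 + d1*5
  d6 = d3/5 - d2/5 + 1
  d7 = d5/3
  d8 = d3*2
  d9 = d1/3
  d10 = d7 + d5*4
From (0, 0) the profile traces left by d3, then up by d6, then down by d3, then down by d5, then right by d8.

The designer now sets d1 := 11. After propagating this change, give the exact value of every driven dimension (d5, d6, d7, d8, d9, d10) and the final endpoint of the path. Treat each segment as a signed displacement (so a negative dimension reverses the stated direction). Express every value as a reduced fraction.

Apply edit: d1 := 11
  d5 = d4/3 + d2 + d1*5 = 301/5
  d6 = d3/5 - d2/5 + 1 = 39/25
  d7 = d5/3 = 301/15
  d8 = d3*2 = 6
  d9 = d1/3 = 11/3
  d10 = d7 + d5*4 = 3913/15
Walk from origin (0, 0):
  seg 1: left by d3 = 3 → (-3, 0)
  seg 2: up by d6 = 39/25 → (-3, 39/25)
  seg 3: down by d3 = 3 → (-3, -36/25)
  seg 4: down by d5 = 301/5 → (-3, -1541/25)
  seg 5: right by d8 = 6 → (3, -1541/25)

d5 = 301/5
d6 = 39/25
d7 = 301/15
d8 = 6
d9 = 11/3
d10 = 3913/15
endpoint = (3, -1541/25)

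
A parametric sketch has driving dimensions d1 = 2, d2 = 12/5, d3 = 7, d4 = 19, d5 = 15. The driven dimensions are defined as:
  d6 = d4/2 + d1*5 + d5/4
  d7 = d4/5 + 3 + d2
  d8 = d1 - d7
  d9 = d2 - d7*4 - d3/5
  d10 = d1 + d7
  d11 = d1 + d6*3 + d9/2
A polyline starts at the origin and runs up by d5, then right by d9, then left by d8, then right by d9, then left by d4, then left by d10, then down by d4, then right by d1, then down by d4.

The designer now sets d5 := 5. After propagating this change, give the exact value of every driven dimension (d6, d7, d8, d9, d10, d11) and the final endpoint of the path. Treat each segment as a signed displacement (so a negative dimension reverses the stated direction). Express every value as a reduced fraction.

d6 = 83/4
d7 = 46/5
d8 = -36/5
d9 = -179/5
d10 = 56/5
d11 = 927/20
endpoint = (-463/5, -33)

Apply edit: d5 := 5
  d6 = d4/2 + d1*5 + d5/4 = 83/4
  d7 = d4/5 + 3 + d2 = 46/5
  d8 = d1 - d7 = -36/5
  d9 = d2 - d7*4 - d3/5 = -179/5
  d10 = d1 + d7 = 56/5
  d11 = d1 + d6*3 + d9/2 = 927/20
Walk from origin (0, 0):
  seg 1: up by d5 = 5 → (0, 5)
  seg 2: right by d9 = -179/5 → (-179/5, 5)
  seg 3: left by d8 = -36/5 → (-143/5, 5)
  seg 4: right by d9 = -179/5 → (-322/5, 5)
  seg 5: left by d4 = 19 → (-417/5, 5)
  seg 6: left by d10 = 56/5 → (-473/5, 5)
  seg 7: down by d4 = 19 → (-473/5, -14)
  seg 8: right by d1 = 2 → (-463/5, -14)
  seg 9: down by d4 = 19 → (-463/5, -33)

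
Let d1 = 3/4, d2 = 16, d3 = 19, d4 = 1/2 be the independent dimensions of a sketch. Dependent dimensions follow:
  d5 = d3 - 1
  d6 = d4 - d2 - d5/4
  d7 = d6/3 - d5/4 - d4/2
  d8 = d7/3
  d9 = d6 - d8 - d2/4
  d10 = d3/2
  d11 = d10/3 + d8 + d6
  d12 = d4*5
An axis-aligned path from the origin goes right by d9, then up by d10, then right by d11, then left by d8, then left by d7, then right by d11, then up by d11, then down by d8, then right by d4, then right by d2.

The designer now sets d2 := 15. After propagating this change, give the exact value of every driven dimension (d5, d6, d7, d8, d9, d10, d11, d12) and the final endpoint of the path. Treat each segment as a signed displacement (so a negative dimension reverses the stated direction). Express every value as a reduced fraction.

d5 = 18
d6 = -19
d7 = -133/12
d8 = -133/36
d9 = -343/18
d10 = 19/2
d11 = -703/36
d12 = 5/2
endpoint = (-167/6, -19/3)

Apply edit: d2 := 15
  d5 = d3 - 1 = 18
  d6 = d4 - d2 - d5/4 = -19
  d7 = d6/3 - d5/4 - d4/2 = -133/12
  d8 = d7/3 = -133/36
  d9 = d6 - d8 - d2/4 = -343/18
  d10 = d3/2 = 19/2
  d11 = d10/3 + d8 + d6 = -703/36
  d12 = d4*5 = 5/2
Walk from origin (0, 0):
  seg 1: right by d9 = -343/18 → (-343/18, 0)
  seg 2: up by d10 = 19/2 → (-343/18, 19/2)
  seg 3: right by d11 = -703/36 → (-463/12, 19/2)
  seg 4: left by d8 = -133/36 → (-314/9, 19/2)
  seg 5: left by d7 = -133/12 → (-857/36, 19/2)
  seg 6: right by d11 = -703/36 → (-130/3, 19/2)
  seg 7: up by d11 = -703/36 → (-130/3, -361/36)
  seg 8: down by d8 = -133/36 → (-130/3, -19/3)
  seg 9: right by d4 = 1/2 → (-257/6, -19/3)
  seg 10: right by d2 = 15 → (-167/6, -19/3)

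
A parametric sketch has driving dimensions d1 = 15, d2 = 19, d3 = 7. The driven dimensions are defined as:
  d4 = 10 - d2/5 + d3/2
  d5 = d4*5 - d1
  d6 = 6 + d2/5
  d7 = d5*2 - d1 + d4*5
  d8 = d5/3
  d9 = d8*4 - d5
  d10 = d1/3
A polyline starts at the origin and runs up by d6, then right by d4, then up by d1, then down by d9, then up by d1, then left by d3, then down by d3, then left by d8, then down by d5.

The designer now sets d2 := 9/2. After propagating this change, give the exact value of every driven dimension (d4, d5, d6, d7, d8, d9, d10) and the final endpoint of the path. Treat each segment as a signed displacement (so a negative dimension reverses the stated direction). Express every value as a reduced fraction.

d4 = 63/5
d5 = 48
d6 = 69/10
d7 = 144
d8 = 16
d9 = 16
d10 = 5
endpoint = (-52/5, -341/10)

Apply edit: d2 := 9/2
  d4 = 10 - d2/5 + d3/2 = 63/5
  d5 = d4*5 - d1 = 48
  d6 = 6 + d2/5 = 69/10
  d7 = d5*2 - d1 + d4*5 = 144
  d8 = d5/3 = 16
  d9 = d8*4 - d5 = 16
  d10 = d1/3 = 5
Walk from origin (0, 0):
  seg 1: up by d6 = 69/10 → (0, 69/10)
  seg 2: right by d4 = 63/5 → (63/5, 69/10)
  seg 3: up by d1 = 15 → (63/5, 219/10)
  seg 4: down by d9 = 16 → (63/5, 59/10)
  seg 5: up by d1 = 15 → (63/5, 209/10)
  seg 6: left by d3 = 7 → (28/5, 209/10)
  seg 7: down by d3 = 7 → (28/5, 139/10)
  seg 8: left by d8 = 16 → (-52/5, 139/10)
  seg 9: down by d5 = 48 → (-52/5, -341/10)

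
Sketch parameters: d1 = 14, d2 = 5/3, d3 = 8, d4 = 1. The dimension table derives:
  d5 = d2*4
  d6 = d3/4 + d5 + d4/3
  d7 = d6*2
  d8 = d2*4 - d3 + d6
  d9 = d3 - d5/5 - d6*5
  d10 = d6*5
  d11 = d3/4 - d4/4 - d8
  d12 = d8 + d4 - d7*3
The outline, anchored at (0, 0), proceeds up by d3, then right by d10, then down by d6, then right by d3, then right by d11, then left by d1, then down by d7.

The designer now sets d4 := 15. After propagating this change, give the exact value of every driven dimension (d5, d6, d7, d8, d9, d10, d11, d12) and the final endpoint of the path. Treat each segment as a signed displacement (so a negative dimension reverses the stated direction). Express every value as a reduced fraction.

Apply edit: d4 := 15
  d5 = d2*4 = 20/3
  d6 = d3/4 + d5 + d4/3 = 41/3
  d7 = d6*2 = 82/3
  d8 = d2*4 - d3 + d6 = 37/3
  d9 = d3 - d5/5 - d6*5 = -185/3
  d10 = d6*5 = 205/3
  d11 = d3/4 - d4/4 - d8 = -169/12
  d12 = d8 + d4 - d7*3 = -164/3
Walk from origin (0, 0):
  seg 1: up by d3 = 8 → (0, 8)
  seg 2: right by d10 = 205/3 → (205/3, 8)
  seg 3: down by d6 = 41/3 → (205/3, -17/3)
  seg 4: right by d3 = 8 → (229/3, -17/3)
  seg 5: right by d11 = -169/12 → (249/4, -17/3)
  seg 6: left by d1 = 14 → (193/4, -17/3)
  seg 7: down by d7 = 82/3 → (193/4, -33)

d5 = 20/3
d6 = 41/3
d7 = 82/3
d8 = 37/3
d9 = -185/3
d10 = 205/3
d11 = -169/12
d12 = -164/3
endpoint = (193/4, -33)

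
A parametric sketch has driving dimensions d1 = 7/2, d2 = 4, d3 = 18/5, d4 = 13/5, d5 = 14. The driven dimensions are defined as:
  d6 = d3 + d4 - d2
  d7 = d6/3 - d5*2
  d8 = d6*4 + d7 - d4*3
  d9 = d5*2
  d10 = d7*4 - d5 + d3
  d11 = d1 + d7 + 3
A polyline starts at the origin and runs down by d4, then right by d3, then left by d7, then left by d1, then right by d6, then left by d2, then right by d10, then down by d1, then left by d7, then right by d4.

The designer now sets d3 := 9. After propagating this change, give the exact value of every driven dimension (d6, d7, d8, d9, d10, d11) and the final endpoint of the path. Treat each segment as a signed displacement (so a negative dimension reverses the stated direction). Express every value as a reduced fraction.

Apply edit: d3 := 9
  d6 = d3 + d4 - d2 = 38/5
  d7 = d6/3 - d5*2 = -382/15
  d8 = d6*4 + d7 - d4*3 = -43/15
  d9 = d5*2 = 28
  d10 = d7*4 - d5 + d3 = -1603/15
  d11 = d1 + d7 + 3 = -569/30
Walk from origin (0, 0):
  seg 1: down by d4 = 13/5 → (0, -13/5)
  seg 2: right by d3 = 9 → (9, -13/5)
  seg 3: left by d7 = -382/15 → (517/15, -13/5)
  seg 4: left by d1 = 7/2 → (929/30, -13/5)
  seg 5: right by d6 = 38/5 → (1157/30, -13/5)
  seg 6: left by d2 = 4 → (1037/30, -13/5)
  seg 7: right by d10 = -1603/15 → (-723/10, -13/5)
  seg 8: down by d1 = 7/2 → (-723/10, -61/10)
  seg 9: left by d7 = -382/15 → (-281/6, -61/10)
  seg 10: right by d4 = 13/5 → (-1327/30, -61/10)

d6 = 38/5
d7 = -382/15
d8 = -43/15
d9 = 28
d10 = -1603/15
d11 = -569/30
endpoint = (-1327/30, -61/10)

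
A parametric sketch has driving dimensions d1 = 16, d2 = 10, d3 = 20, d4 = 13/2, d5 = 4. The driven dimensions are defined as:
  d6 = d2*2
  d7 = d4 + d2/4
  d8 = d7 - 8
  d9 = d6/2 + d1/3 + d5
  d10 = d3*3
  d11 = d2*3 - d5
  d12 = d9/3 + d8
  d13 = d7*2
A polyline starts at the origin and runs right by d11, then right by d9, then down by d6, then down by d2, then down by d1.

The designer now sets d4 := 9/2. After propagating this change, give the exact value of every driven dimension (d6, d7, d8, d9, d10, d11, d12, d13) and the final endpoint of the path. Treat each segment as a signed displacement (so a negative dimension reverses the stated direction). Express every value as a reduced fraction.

Apply edit: d4 := 9/2
  d6 = d2*2 = 20
  d7 = d4 + d2/4 = 7
  d8 = d7 - 8 = -1
  d9 = d6/2 + d1/3 + d5 = 58/3
  d10 = d3*3 = 60
  d11 = d2*3 - d5 = 26
  d12 = d9/3 + d8 = 49/9
  d13 = d7*2 = 14
Walk from origin (0, 0):
  seg 1: right by d11 = 26 → (26, 0)
  seg 2: right by d9 = 58/3 → (136/3, 0)
  seg 3: down by d6 = 20 → (136/3, -20)
  seg 4: down by d2 = 10 → (136/3, -30)
  seg 5: down by d1 = 16 → (136/3, -46)

d6 = 20
d7 = 7
d8 = -1
d9 = 58/3
d10 = 60
d11 = 26
d12 = 49/9
d13 = 14
endpoint = (136/3, -46)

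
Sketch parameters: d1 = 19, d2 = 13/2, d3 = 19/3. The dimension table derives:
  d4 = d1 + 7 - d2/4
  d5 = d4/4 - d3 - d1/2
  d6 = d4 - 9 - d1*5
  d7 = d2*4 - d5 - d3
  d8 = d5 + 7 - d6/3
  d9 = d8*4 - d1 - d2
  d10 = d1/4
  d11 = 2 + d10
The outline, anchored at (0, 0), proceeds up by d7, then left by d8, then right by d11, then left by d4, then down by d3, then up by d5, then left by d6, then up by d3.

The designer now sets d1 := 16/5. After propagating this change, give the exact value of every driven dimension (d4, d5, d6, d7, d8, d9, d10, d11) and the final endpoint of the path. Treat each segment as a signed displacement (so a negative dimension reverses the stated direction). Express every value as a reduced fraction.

Apply edit: d1 := 16/5
  d4 = d1 + 7 - d2/4 = 343/40
  d5 = d4/4 - d3 - d1/2 = -2779/480
  d6 = d4 - 9 - d1*5 = -657/40
  d7 = d2*4 - d5 - d3 = 4073/160
  d8 = d5 + 7 - d6/3 = 3209/480
  d9 = d8*4 - d1 - d2 = 409/24
  d10 = d1/4 = 4/5
  d11 = 2 + d10 = 14/5
Walk from origin (0, 0):
  seg 1: up by d7 = 4073/160 → (0, 4073/160)
  seg 2: left by d8 = 3209/480 → (-3209/480, 4073/160)
  seg 3: right by d11 = 14/5 → (-373/96, 4073/160)
  seg 4: left by d4 = 343/40 → (-5981/480, 4073/160)
  seg 5: down by d3 = 19/3 → (-5981/480, 9179/480)
  seg 6: up by d5 = -2779/480 → (-5981/480, 40/3)
  seg 7: left by d6 = -657/40 → (1903/480, 40/3)
  seg 8: up by d3 = 19/3 → (1903/480, 59/3)

d4 = 343/40
d5 = -2779/480
d6 = -657/40
d7 = 4073/160
d8 = 3209/480
d9 = 409/24
d10 = 4/5
d11 = 14/5
endpoint = (1903/480, 59/3)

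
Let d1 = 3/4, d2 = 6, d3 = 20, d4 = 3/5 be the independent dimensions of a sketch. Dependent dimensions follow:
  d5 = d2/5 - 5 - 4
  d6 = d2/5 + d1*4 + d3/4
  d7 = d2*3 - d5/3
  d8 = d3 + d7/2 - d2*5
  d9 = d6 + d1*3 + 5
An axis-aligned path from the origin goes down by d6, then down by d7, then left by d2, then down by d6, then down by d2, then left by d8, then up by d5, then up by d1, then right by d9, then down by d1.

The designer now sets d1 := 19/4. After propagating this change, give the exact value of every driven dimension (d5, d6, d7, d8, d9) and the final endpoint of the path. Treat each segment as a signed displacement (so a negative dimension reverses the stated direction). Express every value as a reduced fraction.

Apply edit: d1 := 19/4
  d5 = d2/5 - 5 - 4 = -39/5
  d6 = d2/5 + d1*4 + d3/4 = 126/5
  d7 = d2*3 - d5/3 = 103/5
  d8 = d3 + d7/2 - d2*5 = 3/10
  d9 = d6 + d1*3 + 5 = 889/20
Walk from origin (0, 0):
  seg 1: down by d6 = 126/5 → (0, -126/5)
  seg 2: down by d7 = 103/5 → (0, -229/5)
  seg 3: left by d2 = 6 → (-6, -229/5)
  seg 4: down by d6 = 126/5 → (-6, -71)
  seg 5: down by d2 = 6 → (-6, -77)
  seg 6: left by d8 = 3/10 → (-63/10, -77)
  seg 7: up by d5 = -39/5 → (-63/10, -424/5)
  seg 8: up by d1 = 19/4 → (-63/10, -1601/20)
  seg 9: right by d9 = 889/20 → (763/20, -1601/20)
  seg 10: down by d1 = 19/4 → (763/20, -424/5)

d5 = -39/5
d6 = 126/5
d7 = 103/5
d8 = 3/10
d9 = 889/20
endpoint = (763/20, -424/5)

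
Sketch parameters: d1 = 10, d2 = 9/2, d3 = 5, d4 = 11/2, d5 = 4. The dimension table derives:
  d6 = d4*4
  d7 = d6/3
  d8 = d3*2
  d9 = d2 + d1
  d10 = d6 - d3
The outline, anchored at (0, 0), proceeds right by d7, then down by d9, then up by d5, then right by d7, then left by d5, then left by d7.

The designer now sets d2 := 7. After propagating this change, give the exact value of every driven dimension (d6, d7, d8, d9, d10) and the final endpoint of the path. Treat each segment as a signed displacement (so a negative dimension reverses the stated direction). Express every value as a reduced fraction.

Apply edit: d2 := 7
  d6 = d4*4 = 22
  d7 = d6/3 = 22/3
  d8 = d3*2 = 10
  d9 = d2 + d1 = 17
  d10 = d6 - d3 = 17
Walk from origin (0, 0):
  seg 1: right by d7 = 22/3 → (22/3, 0)
  seg 2: down by d9 = 17 → (22/3, -17)
  seg 3: up by d5 = 4 → (22/3, -13)
  seg 4: right by d7 = 22/3 → (44/3, -13)
  seg 5: left by d5 = 4 → (32/3, -13)
  seg 6: left by d7 = 22/3 → (10/3, -13)

d6 = 22
d7 = 22/3
d8 = 10
d9 = 17
d10 = 17
endpoint = (10/3, -13)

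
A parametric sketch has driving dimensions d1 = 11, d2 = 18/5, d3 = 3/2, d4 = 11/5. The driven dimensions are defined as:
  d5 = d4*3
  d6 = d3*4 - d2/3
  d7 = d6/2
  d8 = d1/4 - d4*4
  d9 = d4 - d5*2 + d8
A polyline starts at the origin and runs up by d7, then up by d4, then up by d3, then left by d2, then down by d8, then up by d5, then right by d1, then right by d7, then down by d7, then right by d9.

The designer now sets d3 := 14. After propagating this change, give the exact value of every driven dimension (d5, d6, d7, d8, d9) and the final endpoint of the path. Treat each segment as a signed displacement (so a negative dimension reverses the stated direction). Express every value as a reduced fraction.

Apply edit: d3 := 14
  d5 = d4*3 = 33/5
  d6 = d3*4 - d2/3 = 274/5
  d7 = d6/2 = 137/5
  d8 = d1/4 - d4*4 = -121/20
  d9 = d4 - d5*2 + d8 = -341/20
Walk from origin (0, 0):
  seg 1: up by d7 = 137/5 → (0, 137/5)
  seg 2: up by d4 = 11/5 → (0, 148/5)
  seg 3: up by d3 = 14 → (0, 218/5)
  seg 4: left by d2 = 18/5 → (-18/5, 218/5)
  seg 5: down by d8 = -121/20 → (-18/5, 993/20)
  seg 6: up by d5 = 33/5 → (-18/5, 225/4)
  seg 7: right by d1 = 11 → (37/5, 225/4)
  seg 8: right by d7 = 137/5 → (174/5, 225/4)
  seg 9: down by d7 = 137/5 → (174/5, 577/20)
  seg 10: right by d9 = -341/20 → (71/4, 577/20)

d5 = 33/5
d6 = 274/5
d7 = 137/5
d8 = -121/20
d9 = -341/20
endpoint = (71/4, 577/20)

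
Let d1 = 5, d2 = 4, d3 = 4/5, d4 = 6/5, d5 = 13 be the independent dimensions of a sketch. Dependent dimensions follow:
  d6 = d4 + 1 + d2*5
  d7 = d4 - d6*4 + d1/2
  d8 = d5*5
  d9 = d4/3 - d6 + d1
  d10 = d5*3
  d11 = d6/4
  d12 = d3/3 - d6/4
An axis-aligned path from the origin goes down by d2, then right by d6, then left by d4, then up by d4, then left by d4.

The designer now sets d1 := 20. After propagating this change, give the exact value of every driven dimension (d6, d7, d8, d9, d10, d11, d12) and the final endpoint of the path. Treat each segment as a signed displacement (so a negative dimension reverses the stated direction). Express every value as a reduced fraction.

d6 = 111/5
d7 = -388/5
d8 = 65
d9 = -9/5
d10 = 39
d11 = 111/20
d12 = -317/60
endpoint = (99/5, -14/5)

Apply edit: d1 := 20
  d6 = d4 + 1 + d2*5 = 111/5
  d7 = d4 - d6*4 + d1/2 = -388/5
  d8 = d5*5 = 65
  d9 = d4/3 - d6 + d1 = -9/5
  d10 = d5*3 = 39
  d11 = d6/4 = 111/20
  d12 = d3/3 - d6/4 = -317/60
Walk from origin (0, 0):
  seg 1: down by d2 = 4 → (0, -4)
  seg 2: right by d6 = 111/5 → (111/5, -4)
  seg 3: left by d4 = 6/5 → (21, -4)
  seg 4: up by d4 = 6/5 → (21, -14/5)
  seg 5: left by d4 = 6/5 → (99/5, -14/5)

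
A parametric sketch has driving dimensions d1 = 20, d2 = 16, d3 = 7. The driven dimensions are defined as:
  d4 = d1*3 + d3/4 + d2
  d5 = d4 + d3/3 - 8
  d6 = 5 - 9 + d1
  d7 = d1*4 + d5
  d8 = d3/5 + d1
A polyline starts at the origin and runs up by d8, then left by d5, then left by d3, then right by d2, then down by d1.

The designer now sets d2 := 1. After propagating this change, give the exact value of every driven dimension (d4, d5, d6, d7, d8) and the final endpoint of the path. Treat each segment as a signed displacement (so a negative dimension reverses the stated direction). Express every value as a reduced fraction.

Apply edit: d2 := 1
  d4 = d1*3 + d3/4 + d2 = 251/4
  d5 = d4 + d3/3 - 8 = 685/12
  d6 = 5 - 9 + d1 = 16
  d7 = d1*4 + d5 = 1645/12
  d8 = d3/5 + d1 = 107/5
Walk from origin (0, 0):
  seg 1: up by d8 = 107/5 → (0, 107/5)
  seg 2: left by d5 = 685/12 → (-685/12, 107/5)
  seg 3: left by d3 = 7 → (-769/12, 107/5)
  seg 4: right by d2 = 1 → (-757/12, 107/5)
  seg 5: down by d1 = 20 → (-757/12, 7/5)

d4 = 251/4
d5 = 685/12
d6 = 16
d7 = 1645/12
d8 = 107/5
endpoint = (-757/12, 7/5)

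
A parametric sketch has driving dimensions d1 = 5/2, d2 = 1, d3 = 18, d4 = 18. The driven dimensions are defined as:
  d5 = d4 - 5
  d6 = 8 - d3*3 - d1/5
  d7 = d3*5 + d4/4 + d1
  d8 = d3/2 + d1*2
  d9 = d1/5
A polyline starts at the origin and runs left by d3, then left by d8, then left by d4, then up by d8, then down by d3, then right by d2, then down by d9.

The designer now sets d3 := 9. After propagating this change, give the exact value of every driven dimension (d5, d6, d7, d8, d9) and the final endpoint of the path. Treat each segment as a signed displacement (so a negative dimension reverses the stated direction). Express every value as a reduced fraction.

d5 = 13
d6 = -39/2
d7 = 52
d8 = 19/2
d9 = 1/2
endpoint = (-71/2, 0)

Apply edit: d3 := 9
  d5 = d4 - 5 = 13
  d6 = 8 - d3*3 - d1/5 = -39/2
  d7 = d3*5 + d4/4 + d1 = 52
  d8 = d3/2 + d1*2 = 19/2
  d9 = d1/5 = 1/2
Walk from origin (0, 0):
  seg 1: left by d3 = 9 → (-9, 0)
  seg 2: left by d8 = 19/2 → (-37/2, 0)
  seg 3: left by d4 = 18 → (-73/2, 0)
  seg 4: up by d8 = 19/2 → (-73/2, 19/2)
  seg 5: down by d3 = 9 → (-73/2, 1/2)
  seg 6: right by d2 = 1 → (-71/2, 1/2)
  seg 7: down by d9 = 1/2 → (-71/2, 0)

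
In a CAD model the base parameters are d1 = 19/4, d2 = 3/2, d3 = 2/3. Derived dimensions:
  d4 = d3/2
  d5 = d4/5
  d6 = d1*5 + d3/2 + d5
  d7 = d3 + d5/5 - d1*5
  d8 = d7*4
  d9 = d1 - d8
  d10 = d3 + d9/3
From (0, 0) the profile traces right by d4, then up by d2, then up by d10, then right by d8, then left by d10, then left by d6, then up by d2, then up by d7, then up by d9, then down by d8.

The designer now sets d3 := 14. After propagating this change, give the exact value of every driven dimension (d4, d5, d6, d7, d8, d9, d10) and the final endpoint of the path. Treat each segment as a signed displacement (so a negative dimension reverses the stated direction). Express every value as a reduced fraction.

Apply edit: d3 := 14
  d4 = d3/2 = 7
  d5 = d4/5 = 7/5
  d6 = d1*5 + d3/2 + d5 = 643/20
  d7 = d3 + d5/5 - d1*5 = -947/100
  d8 = d7*4 = -947/25
  d9 = d1 - d8 = 4263/100
  d10 = d3 + d9/3 = 2821/100
Walk from origin (0, 0):
  seg 1: right by d4 = 7 → (7, 0)
  seg 2: up by d2 = 3/2 → (7, 3/2)
  seg 3: up by d10 = 2821/100 → (7, 2971/100)
  seg 4: right by d8 = -947/25 → (-772/25, 2971/100)
  seg 5: left by d10 = 2821/100 → (-5909/100, 2971/100)
  seg 6: left by d6 = 643/20 → (-2281/25, 2971/100)
  seg 7: up by d2 = 3/2 → (-2281/25, 3121/100)
  seg 8: up by d7 = -947/100 → (-2281/25, 1087/50)
  seg 9: up by d9 = 4263/100 → (-2281/25, 6437/100)
  seg 10: down by d8 = -947/25 → (-2281/25, 409/4)

d4 = 7
d5 = 7/5
d6 = 643/20
d7 = -947/100
d8 = -947/25
d9 = 4263/100
d10 = 2821/100
endpoint = (-2281/25, 409/4)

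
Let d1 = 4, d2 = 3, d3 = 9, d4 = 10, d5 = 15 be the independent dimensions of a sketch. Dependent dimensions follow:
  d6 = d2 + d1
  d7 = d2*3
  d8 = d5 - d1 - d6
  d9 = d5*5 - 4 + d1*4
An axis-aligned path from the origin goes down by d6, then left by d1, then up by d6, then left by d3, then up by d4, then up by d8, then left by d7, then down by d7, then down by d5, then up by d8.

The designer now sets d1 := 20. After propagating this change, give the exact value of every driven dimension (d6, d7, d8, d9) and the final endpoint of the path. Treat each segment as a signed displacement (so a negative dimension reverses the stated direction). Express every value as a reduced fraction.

d6 = 23
d7 = 9
d8 = -28
d9 = 151
endpoint = (-38, -70)

Apply edit: d1 := 20
  d6 = d2 + d1 = 23
  d7 = d2*3 = 9
  d8 = d5 - d1 - d6 = -28
  d9 = d5*5 - 4 + d1*4 = 151
Walk from origin (0, 0):
  seg 1: down by d6 = 23 → (0, -23)
  seg 2: left by d1 = 20 → (-20, -23)
  seg 3: up by d6 = 23 → (-20, 0)
  seg 4: left by d3 = 9 → (-29, 0)
  seg 5: up by d4 = 10 → (-29, 10)
  seg 6: up by d8 = -28 → (-29, -18)
  seg 7: left by d7 = 9 → (-38, -18)
  seg 8: down by d7 = 9 → (-38, -27)
  seg 9: down by d5 = 15 → (-38, -42)
  seg 10: up by d8 = -28 → (-38, -70)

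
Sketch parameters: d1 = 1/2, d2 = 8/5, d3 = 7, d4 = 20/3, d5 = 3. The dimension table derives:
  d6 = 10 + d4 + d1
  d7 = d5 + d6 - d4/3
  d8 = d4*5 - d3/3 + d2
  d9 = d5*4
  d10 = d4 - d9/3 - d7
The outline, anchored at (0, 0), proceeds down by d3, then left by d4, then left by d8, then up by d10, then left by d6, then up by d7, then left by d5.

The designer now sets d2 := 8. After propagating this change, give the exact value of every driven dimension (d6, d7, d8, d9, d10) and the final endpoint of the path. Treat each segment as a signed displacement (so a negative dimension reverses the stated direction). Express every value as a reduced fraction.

d6 = 103/6
d7 = 323/18
d8 = 39
d9 = 12
d10 = -275/18
endpoint = (-395/6, -13/3)

Apply edit: d2 := 8
  d6 = 10 + d4 + d1 = 103/6
  d7 = d5 + d6 - d4/3 = 323/18
  d8 = d4*5 - d3/3 + d2 = 39
  d9 = d5*4 = 12
  d10 = d4 - d9/3 - d7 = -275/18
Walk from origin (0, 0):
  seg 1: down by d3 = 7 → (0, -7)
  seg 2: left by d4 = 20/3 → (-20/3, -7)
  seg 3: left by d8 = 39 → (-137/3, -7)
  seg 4: up by d10 = -275/18 → (-137/3, -401/18)
  seg 5: left by d6 = 103/6 → (-377/6, -401/18)
  seg 6: up by d7 = 323/18 → (-377/6, -13/3)
  seg 7: left by d5 = 3 → (-395/6, -13/3)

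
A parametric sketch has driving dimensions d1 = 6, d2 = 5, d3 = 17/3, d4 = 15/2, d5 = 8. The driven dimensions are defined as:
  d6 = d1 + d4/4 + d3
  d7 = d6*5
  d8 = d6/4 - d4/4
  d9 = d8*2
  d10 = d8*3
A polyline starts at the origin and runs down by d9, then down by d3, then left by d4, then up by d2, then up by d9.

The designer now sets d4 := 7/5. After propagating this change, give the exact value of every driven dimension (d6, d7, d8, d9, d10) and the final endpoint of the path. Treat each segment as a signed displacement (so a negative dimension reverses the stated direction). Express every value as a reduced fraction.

Apply edit: d4 := 7/5
  d6 = d1 + d4/4 + d3 = 721/60
  d7 = d6*5 = 721/12
  d8 = d6/4 - d4/4 = 637/240
  d9 = d8*2 = 637/120
  d10 = d8*3 = 637/80
Walk from origin (0, 0):
  seg 1: down by d9 = 637/120 → (0, -637/120)
  seg 2: down by d3 = 17/3 → (0, -439/40)
  seg 3: left by d4 = 7/5 → (-7/5, -439/40)
  seg 4: up by d2 = 5 → (-7/5, -239/40)
  seg 5: up by d9 = 637/120 → (-7/5, -2/3)

d6 = 721/60
d7 = 721/12
d8 = 637/240
d9 = 637/120
d10 = 637/80
endpoint = (-7/5, -2/3)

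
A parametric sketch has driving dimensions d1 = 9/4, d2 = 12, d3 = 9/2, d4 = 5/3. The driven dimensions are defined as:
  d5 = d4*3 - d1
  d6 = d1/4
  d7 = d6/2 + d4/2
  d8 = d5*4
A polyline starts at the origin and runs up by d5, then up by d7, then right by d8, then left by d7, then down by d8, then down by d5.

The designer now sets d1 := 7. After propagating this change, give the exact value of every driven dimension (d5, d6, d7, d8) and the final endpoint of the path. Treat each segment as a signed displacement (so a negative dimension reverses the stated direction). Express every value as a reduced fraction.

d5 = -2
d6 = 7/4
d7 = 41/24
d8 = -8
endpoint = (-233/24, 233/24)

Apply edit: d1 := 7
  d5 = d4*3 - d1 = -2
  d6 = d1/4 = 7/4
  d7 = d6/2 + d4/2 = 41/24
  d8 = d5*4 = -8
Walk from origin (0, 0):
  seg 1: up by d5 = -2 → (0, -2)
  seg 2: up by d7 = 41/24 → (0, -7/24)
  seg 3: right by d8 = -8 → (-8, -7/24)
  seg 4: left by d7 = 41/24 → (-233/24, -7/24)
  seg 5: down by d8 = -8 → (-233/24, 185/24)
  seg 6: down by d5 = -2 → (-233/24, 233/24)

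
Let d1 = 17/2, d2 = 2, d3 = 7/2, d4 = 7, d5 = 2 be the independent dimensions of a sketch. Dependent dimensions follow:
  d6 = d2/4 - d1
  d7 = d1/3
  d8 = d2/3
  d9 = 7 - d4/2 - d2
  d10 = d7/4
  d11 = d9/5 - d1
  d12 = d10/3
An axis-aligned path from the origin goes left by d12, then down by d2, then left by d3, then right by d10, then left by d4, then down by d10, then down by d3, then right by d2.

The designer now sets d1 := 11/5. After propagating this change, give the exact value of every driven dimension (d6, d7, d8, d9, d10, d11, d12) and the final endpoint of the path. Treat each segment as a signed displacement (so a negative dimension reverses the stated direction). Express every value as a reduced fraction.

d6 = -17/10
d7 = 11/15
d8 = 2/3
d9 = 3/2
d10 = 11/60
d11 = -19/10
d12 = 11/180
endpoint = (-377/45, -341/60)

Apply edit: d1 := 11/5
  d6 = d2/4 - d1 = -17/10
  d7 = d1/3 = 11/15
  d8 = d2/3 = 2/3
  d9 = 7 - d4/2 - d2 = 3/2
  d10 = d7/4 = 11/60
  d11 = d9/5 - d1 = -19/10
  d12 = d10/3 = 11/180
Walk from origin (0, 0):
  seg 1: left by d12 = 11/180 → (-11/180, 0)
  seg 2: down by d2 = 2 → (-11/180, -2)
  seg 3: left by d3 = 7/2 → (-641/180, -2)
  seg 4: right by d10 = 11/60 → (-152/45, -2)
  seg 5: left by d4 = 7 → (-467/45, -2)
  seg 6: down by d10 = 11/60 → (-467/45, -131/60)
  seg 7: down by d3 = 7/2 → (-467/45, -341/60)
  seg 8: right by d2 = 2 → (-377/45, -341/60)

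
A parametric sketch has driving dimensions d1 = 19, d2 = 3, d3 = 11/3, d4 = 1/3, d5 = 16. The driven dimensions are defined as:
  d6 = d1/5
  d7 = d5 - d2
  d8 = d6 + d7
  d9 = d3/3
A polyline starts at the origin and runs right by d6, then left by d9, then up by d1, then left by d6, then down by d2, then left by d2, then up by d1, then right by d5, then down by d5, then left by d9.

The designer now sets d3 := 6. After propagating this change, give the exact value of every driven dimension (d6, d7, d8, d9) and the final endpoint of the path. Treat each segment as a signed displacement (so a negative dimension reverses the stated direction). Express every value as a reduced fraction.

Apply edit: d3 := 6
  d6 = d1/5 = 19/5
  d7 = d5 - d2 = 13
  d8 = d6 + d7 = 84/5
  d9 = d3/3 = 2
Walk from origin (0, 0):
  seg 1: right by d6 = 19/5 → (19/5, 0)
  seg 2: left by d9 = 2 → (9/5, 0)
  seg 3: up by d1 = 19 → (9/5, 19)
  seg 4: left by d6 = 19/5 → (-2, 19)
  seg 5: down by d2 = 3 → (-2, 16)
  seg 6: left by d2 = 3 → (-5, 16)
  seg 7: up by d1 = 19 → (-5, 35)
  seg 8: right by d5 = 16 → (11, 35)
  seg 9: down by d5 = 16 → (11, 19)
  seg 10: left by d9 = 2 → (9, 19)

d6 = 19/5
d7 = 13
d8 = 84/5
d9 = 2
endpoint = (9, 19)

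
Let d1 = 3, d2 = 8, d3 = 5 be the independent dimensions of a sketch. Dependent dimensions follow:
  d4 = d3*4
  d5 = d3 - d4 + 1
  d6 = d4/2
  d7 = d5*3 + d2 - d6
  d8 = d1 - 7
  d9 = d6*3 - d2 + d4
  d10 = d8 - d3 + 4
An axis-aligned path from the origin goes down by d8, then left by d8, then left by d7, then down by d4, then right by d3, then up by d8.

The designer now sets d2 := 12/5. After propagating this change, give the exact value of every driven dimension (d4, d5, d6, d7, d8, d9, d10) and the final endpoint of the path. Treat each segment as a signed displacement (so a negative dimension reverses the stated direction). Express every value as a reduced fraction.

d4 = 20
d5 = -14
d6 = 10
d7 = -248/5
d8 = -4
d9 = 238/5
d10 = -5
endpoint = (293/5, -20)

Apply edit: d2 := 12/5
  d4 = d3*4 = 20
  d5 = d3 - d4 + 1 = -14
  d6 = d4/2 = 10
  d7 = d5*3 + d2 - d6 = -248/5
  d8 = d1 - 7 = -4
  d9 = d6*3 - d2 + d4 = 238/5
  d10 = d8 - d3 + 4 = -5
Walk from origin (0, 0):
  seg 1: down by d8 = -4 → (0, 4)
  seg 2: left by d8 = -4 → (4, 4)
  seg 3: left by d7 = -248/5 → (268/5, 4)
  seg 4: down by d4 = 20 → (268/5, -16)
  seg 5: right by d3 = 5 → (293/5, -16)
  seg 6: up by d8 = -4 → (293/5, -20)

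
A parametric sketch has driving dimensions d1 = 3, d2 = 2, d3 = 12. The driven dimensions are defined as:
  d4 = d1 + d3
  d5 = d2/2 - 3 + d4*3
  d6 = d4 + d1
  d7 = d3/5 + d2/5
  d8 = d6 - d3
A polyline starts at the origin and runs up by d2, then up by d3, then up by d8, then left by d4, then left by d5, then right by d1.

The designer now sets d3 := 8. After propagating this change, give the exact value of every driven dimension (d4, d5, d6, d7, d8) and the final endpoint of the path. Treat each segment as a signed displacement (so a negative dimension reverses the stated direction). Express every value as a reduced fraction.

Apply edit: d3 := 8
  d4 = d1 + d3 = 11
  d5 = d2/2 - 3 + d4*3 = 31
  d6 = d4 + d1 = 14
  d7 = d3/5 + d2/5 = 2
  d8 = d6 - d3 = 6
Walk from origin (0, 0):
  seg 1: up by d2 = 2 → (0, 2)
  seg 2: up by d3 = 8 → (0, 10)
  seg 3: up by d8 = 6 → (0, 16)
  seg 4: left by d4 = 11 → (-11, 16)
  seg 5: left by d5 = 31 → (-42, 16)
  seg 6: right by d1 = 3 → (-39, 16)

d4 = 11
d5 = 31
d6 = 14
d7 = 2
d8 = 6
endpoint = (-39, 16)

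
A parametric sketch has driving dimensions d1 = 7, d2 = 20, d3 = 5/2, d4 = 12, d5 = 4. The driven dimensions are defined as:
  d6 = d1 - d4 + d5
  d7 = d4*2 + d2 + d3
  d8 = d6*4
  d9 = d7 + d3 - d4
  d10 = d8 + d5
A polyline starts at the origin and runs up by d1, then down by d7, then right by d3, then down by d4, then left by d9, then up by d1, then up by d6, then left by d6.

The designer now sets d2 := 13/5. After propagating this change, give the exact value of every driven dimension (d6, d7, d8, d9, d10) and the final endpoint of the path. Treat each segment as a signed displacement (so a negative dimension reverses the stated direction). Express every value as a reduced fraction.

d6 = -1
d7 = 291/10
d8 = -4
d9 = 98/5
d10 = 0
endpoint = (-161/10, -281/10)

Apply edit: d2 := 13/5
  d6 = d1 - d4 + d5 = -1
  d7 = d4*2 + d2 + d3 = 291/10
  d8 = d6*4 = -4
  d9 = d7 + d3 - d4 = 98/5
  d10 = d8 + d5 = 0
Walk from origin (0, 0):
  seg 1: up by d1 = 7 → (0, 7)
  seg 2: down by d7 = 291/10 → (0, -221/10)
  seg 3: right by d3 = 5/2 → (5/2, -221/10)
  seg 4: down by d4 = 12 → (5/2, -341/10)
  seg 5: left by d9 = 98/5 → (-171/10, -341/10)
  seg 6: up by d1 = 7 → (-171/10, -271/10)
  seg 7: up by d6 = -1 → (-171/10, -281/10)
  seg 8: left by d6 = -1 → (-161/10, -281/10)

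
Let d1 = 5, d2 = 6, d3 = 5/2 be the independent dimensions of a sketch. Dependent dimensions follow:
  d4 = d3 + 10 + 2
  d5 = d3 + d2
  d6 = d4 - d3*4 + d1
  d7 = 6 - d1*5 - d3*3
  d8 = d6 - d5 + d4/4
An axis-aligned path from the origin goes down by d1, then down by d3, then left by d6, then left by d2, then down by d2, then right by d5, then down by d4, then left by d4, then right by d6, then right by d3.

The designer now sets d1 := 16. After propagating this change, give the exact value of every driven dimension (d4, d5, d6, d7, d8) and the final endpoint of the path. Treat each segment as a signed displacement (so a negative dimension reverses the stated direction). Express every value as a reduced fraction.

Apply edit: d1 := 16
  d4 = d3 + 10 + 2 = 29/2
  d5 = d3 + d2 = 17/2
  d6 = d4 - d3*4 + d1 = 41/2
  d7 = 6 - d1*5 - d3*3 = -163/2
  d8 = d6 - d5 + d4/4 = 125/8
Walk from origin (0, 0):
  seg 1: down by d1 = 16 → (0, -16)
  seg 2: down by d3 = 5/2 → (0, -37/2)
  seg 3: left by d6 = 41/2 → (-41/2, -37/2)
  seg 4: left by d2 = 6 → (-53/2, -37/2)
  seg 5: down by d2 = 6 → (-53/2, -49/2)
  seg 6: right by d5 = 17/2 → (-18, -49/2)
  seg 7: down by d4 = 29/2 → (-18, -39)
  seg 8: left by d4 = 29/2 → (-65/2, -39)
  seg 9: right by d6 = 41/2 → (-12, -39)
  seg 10: right by d3 = 5/2 → (-19/2, -39)

d4 = 29/2
d5 = 17/2
d6 = 41/2
d7 = -163/2
d8 = 125/8
endpoint = (-19/2, -39)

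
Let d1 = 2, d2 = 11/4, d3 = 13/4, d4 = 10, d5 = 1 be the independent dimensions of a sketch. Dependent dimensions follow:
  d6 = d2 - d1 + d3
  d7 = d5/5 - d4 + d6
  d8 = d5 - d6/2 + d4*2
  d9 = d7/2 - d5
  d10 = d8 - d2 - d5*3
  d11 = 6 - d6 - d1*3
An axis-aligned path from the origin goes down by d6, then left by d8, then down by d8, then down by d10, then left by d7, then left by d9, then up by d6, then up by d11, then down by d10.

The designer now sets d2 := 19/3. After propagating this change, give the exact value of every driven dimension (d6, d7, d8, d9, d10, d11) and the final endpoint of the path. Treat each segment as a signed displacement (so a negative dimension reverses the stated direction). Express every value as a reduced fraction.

Apply edit: d2 := 19/3
  d6 = d2 - d1 + d3 = 91/12
  d7 = d5/5 - d4 + d6 = -133/60
  d8 = d5 - d6/2 + d4*2 = 413/24
  d9 = d7/2 - d5 = -253/120
  d10 = d8 - d2 - d5*3 = 63/8
  d11 = 6 - d6 - d1*3 = -91/12
Walk from origin (0, 0):
  seg 1: down by d6 = 91/12 → (0, -91/12)
  seg 2: left by d8 = 413/24 → (-413/24, -91/12)
  seg 3: down by d8 = 413/24 → (-413/24, -595/24)
  seg 4: down by d10 = 63/8 → (-413/24, -98/3)
  seg 5: left by d7 = -133/60 → (-1799/120, -98/3)
  seg 6: left by d9 = -253/120 → (-773/60, -98/3)
  seg 7: up by d6 = 91/12 → (-773/60, -301/12)
  seg 8: up by d11 = -91/12 → (-773/60, -98/3)
  seg 9: down by d10 = 63/8 → (-773/60, -973/24)

d6 = 91/12
d7 = -133/60
d8 = 413/24
d9 = -253/120
d10 = 63/8
d11 = -91/12
endpoint = (-773/60, -973/24)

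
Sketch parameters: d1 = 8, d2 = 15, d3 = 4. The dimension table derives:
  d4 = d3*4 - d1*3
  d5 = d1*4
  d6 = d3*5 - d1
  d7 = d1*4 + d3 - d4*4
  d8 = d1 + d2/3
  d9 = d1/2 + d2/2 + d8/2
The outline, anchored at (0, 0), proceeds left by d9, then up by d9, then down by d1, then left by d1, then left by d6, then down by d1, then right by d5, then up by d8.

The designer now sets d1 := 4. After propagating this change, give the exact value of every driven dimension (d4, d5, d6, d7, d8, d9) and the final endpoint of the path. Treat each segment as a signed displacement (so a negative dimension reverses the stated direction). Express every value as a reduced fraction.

Apply edit: d1 := 4
  d4 = d3*4 - d1*3 = 4
  d5 = d1*4 = 16
  d6 = d3*5 - d1 = 16
  d7 = d1*4 + d3 - d4*4 = 4
  d8 = d1 + d2/3 = 9
  d9 = d1/2 + d2/2 + d8/2 = 14
Walk from origin (0, 0):
  seg 1: left by d9 = 14 → (-14, 0)
  seg 2: up by d9 = 14 → (-14, 14)
  seg 3: down by d1 = 4 → (-14, 10)
  seg 4: left by d1 = 4 → (-18, 10)
  seg 5: left by d6 = 16 → (-34, 10)
  seg 6: down by d1 = 4 → (-34, 6)
  seg 7: right by d5 = 16 → (-18, 6)
  seg 8: up by d8 = 9 → (-18, 15)

d4 = 4
d5 = 16
d6 = 16
d7 = 4
d8 = 9
d9 = 14
endpoint = (-18, 15)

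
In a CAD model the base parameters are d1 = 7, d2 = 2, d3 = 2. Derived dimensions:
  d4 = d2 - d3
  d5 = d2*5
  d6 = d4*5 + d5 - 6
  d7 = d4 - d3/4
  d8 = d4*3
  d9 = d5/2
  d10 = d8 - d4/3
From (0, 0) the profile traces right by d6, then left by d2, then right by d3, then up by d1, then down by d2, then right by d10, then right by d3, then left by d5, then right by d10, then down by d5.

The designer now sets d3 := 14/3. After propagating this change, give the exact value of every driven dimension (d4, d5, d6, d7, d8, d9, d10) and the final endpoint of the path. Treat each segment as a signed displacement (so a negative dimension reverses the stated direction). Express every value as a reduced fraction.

d4 = -8/3
d5 = 10
d6 = -28/3
d7 = -23/6
d8 = -8
d9 = 5
d10 = -64/9
endpoint = (-236/9, -5)

Apply edit: d3 := 14/3
  d4 = d2 - d3 = -8/3
  d5 = d2*5 = 10
  d6 = d4*5 + d5 - 6 = -28/3
  d7 = d4 - d3/4 = -23/6
  d8 = d4*3 = -8
  d9 = d5/2 = 5
  d10 = d8 - d4/3 = -64/9
Walk from origin (0, 0):
  seg 1: right by d6 = -28/3 → (-28/3, 0)
  seg 2: left by d2 = 2 → (-34/3, 0)
  seg 3: right by d3 = 14/3 → (-20/3, 0)
  seg 4: up by d1 = 7 → (-20/3, 7)
  seg 5: down by d2 = 2 → (-20/3, 5)
  seg 6: right by d10 = -64/9 → (-124/9, 5)
  seg 7: right by d3 = 14/3 → (-82/9, 5)
  seg 8: left by d5 = 10 → (-172/9, 5)
  seg 9: right by d10 = -64/9 → (-236/9, 5)
  seg 10: down by d5 = 10 → (-236/9, -5)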